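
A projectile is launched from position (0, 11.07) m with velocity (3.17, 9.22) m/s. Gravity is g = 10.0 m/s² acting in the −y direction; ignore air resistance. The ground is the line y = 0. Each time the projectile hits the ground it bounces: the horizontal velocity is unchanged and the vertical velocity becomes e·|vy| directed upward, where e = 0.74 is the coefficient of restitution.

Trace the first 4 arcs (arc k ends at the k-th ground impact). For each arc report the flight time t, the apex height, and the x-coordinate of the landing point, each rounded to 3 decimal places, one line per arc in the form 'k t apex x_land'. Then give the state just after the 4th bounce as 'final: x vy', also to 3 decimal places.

Arc 1: start y=11.070, vy=9.220 → t=2.672, apex=15.320, x_land=8.472, impact vy=-17.505
  bounce: vy ← 0.74·17.505 = 12.953
Arc 2: start y=0.000, vy=12.953 → t=2.591, apex=8.389, x_land=16.684, impact vy=-12.953
  bounce: vy ← 0.74·12.953 = 9.585
Arc 3: start y=0.000, vy=9.585 → t=1.917, apex=4.594, x_land=22.761, impact vy=-9.585
  bounce: vy ← 0.74·9.585 = 7.093
Arc 4: start y=0.000, vy=7.093 → t=1.419, apex=2.516, x_land=27.258, impact vy=-7.093
  bounce: vy ← 0.74·7.093 = 5.249

1 2.672 15.320 8.472
2 2.591 8.389 16.684
3 1.917 4.594 22.761
4 1.419 2.516 27.258
final: 27.258 5.249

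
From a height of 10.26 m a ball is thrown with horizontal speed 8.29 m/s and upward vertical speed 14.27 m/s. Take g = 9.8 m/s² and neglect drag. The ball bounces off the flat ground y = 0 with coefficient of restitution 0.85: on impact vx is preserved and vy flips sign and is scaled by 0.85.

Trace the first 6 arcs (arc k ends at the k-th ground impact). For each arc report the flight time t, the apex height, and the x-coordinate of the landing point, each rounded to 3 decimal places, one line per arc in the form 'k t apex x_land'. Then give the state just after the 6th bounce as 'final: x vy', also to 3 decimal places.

Arc 1: start y=10.260, vy=14.270 → t=3.509, apex=20.649, x_land=29.089, impact vy=-20.118
  bounce: vy ← 0.85·20.118 = 17.100
Arc 2: start y=0.000, vy=17.100 → t=3.490, apex=14.919, x_land=58.020, impact vy=-17.100
  bounce: vy ← 0.85·17.100 = 14.535
Arc 3: start y=0.000, vy=14.535 → t=2.966, apex=10.779, x_land=82.611, impact vy=-14.535
  bounce: vy ← 0.85·14.535 = 12.355
Arc 4: start y=0.000, vy=12.355 → t=2.521, apex=7.788, x_land=103.514, impact vy=-12.355
  bounce: vy ← 0.85·12.355 = 10.502
Arc 5: start y=0.000, vy=10.502 → t=2.143, apex=5.627, x_land=121.281, impact vy=-10.502
  bounce: vy ← 0.85·10.502 = 8.926
Arc 6: start y=0.000, vy=8.926 → t=1.822, apex=4.065, x_land=136.383, impact vy=-8.926
  bounce: vy ← 0.85·8.926 = 7.587

1 3.509 20.649 29.089
2 3.490 14.919 58.020
3 2.966 10.779 82.611
4 2.521 7.788 103.514
5 2.143 5.627 121.281
6 1.822 4.065 136.383
final: 136.383 7.587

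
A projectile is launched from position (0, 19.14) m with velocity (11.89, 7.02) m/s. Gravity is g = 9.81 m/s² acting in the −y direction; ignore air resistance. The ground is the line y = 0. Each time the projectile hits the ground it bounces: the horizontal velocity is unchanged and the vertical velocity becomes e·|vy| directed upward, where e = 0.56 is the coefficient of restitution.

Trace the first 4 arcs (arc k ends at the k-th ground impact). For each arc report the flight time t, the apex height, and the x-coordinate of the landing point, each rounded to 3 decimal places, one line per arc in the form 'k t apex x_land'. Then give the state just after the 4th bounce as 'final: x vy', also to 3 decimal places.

Arc 1: start y=19.140, vy=7.020 → t=2.817, apex=21.652, x_land=33.489, impact vy=-20.611
  bounce: vy ← 0.56·20.611 = 11.542
Arc 2: start y=0.000, vy=11.542 → t=2.353, apex=6.790, x_land=61.468, impact vy=-11.542
  bounce: vy ← 0.56·11.542 = 6.464
Arc 3: start y=0.000, vy=6.464 → t=1.318, apex=2.129, x_land=77.136, impact vy=-6.464
  bounce: vy ← 0.56·6.464 = 3.620
Arc 4: start y=0.000, vy=3.620 → t=0.738, apex=0.668, x_land=85.910, impact vy=-3.620
  bounce: vy ← 0.56·3.620 = 2.027

1 2.817 21.652 33.489
2 2.353 6.790 61.468
3 1.318 2.129 77.136
4 0.738 0.668 85.910
final: 85.910 2.027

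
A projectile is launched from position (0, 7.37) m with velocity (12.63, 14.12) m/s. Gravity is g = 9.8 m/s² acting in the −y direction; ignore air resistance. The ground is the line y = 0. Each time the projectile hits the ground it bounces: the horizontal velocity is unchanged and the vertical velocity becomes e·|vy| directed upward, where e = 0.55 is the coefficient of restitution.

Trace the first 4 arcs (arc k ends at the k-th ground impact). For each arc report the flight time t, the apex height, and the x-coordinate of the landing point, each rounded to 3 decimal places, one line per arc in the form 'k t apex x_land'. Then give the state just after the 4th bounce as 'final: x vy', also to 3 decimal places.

Arc 1: start y=7.370, vy=14.120 → t=3.333, apex=17.542, x_land=42.095, impact vy=-18.543
  bounce: vy ← 0.55·18.543 = 10.198
Arc 2: start y=0.000, vy=10.198 → t=2.081, apex=5.307, x_land=68.382, impact vy=-10.198
  bounce: vy ← 0.55·10.198 = 5.609
Arc 3: start y=0.000, vy=5.609 → t=1.145, apex=1.605, x_land=82.839, impact vy=-5.609
  bounce: vy ← 0.55·5.609 = 3.085
Arc 4: start y=0.000, vy=3.085 → t=0.630, apex=0.486, x_land=90.791, impact vy=-3.085
  bounce: vy ← 0.55·3.085 = 1.697

1 3.333 17.542 42.095
2 2.081 5.307 68.382
3 1.145 1.605 82.839
4 0.630 0.486 90.791
final: 90.791 1.697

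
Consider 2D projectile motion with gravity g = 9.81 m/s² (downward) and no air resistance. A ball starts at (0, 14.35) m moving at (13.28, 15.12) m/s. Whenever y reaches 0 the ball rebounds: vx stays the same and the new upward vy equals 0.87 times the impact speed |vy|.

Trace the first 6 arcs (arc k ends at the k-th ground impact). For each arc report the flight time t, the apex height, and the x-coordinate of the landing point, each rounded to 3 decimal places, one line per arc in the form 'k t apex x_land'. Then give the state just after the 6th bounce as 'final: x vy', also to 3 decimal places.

1 3.844 26.002 51.044
2 4.006 19.681 104.247
3 3.485 14.897 150.533
4 3.032 11.275 190.802
5 2.638 8.534 225.836
6 2.295 6.460 256.316
final: 256.316 9.794

Arc 1: start y=14.350, vy=15.120 → t=3.844, apex=26.002, x_land=51.044, impact vy=-22.587
  bounce: vy ← 0.87·22.587 = 19.650
Arc 2: start y=0.000, vy=19.650 → t=4.006, apex=19.681, x_land=104.247, impact vy=-19.650
  bounce: vy ← 0.87·19.650 = 17.096
Arc 3: start y=0.000, vy=17.096 → t=3.485, apex=14.897, x_land=150.533, impact vy=-17.096
  bounce: vy ← 0.87·17.096 = 14.873
Arc 4: start y=0.000, vy=14.873 → t=3.032, apex=11.275, x_land=190.802, impact vy=-14.873
  bounce: vy ← 0.87·14.873 = 12.940
Arc 5: start y=0.000, vy=12.940 → t=2.638, apex=8.534, x_land=225.836, impact vy=-12.940
  bounce: vy ← 0.87·12.940 = 11.258
Arc 6: start y=0.000, vy=11.258 → t=2.295, apex=6.460, x_land=256.316, impact vy=-11.258
  bounce: vy ← 0.87·11.258 = 9.794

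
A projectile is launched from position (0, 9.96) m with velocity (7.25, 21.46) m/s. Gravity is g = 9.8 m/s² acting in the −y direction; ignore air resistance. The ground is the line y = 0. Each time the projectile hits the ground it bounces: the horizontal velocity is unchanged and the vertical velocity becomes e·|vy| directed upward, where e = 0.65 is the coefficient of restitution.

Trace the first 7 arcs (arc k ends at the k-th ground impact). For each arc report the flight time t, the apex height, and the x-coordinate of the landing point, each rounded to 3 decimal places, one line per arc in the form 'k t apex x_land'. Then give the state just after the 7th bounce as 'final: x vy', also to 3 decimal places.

1 4.803 33.457 34.820
2 3.397 14.135 59.448
3 2.208 5.972 75.456
4 1.435 2.523 85.861
5 0.933 1.066 92.625
6 0.606 0.450 97.021
7 0.394 0.190 99.878
final: 99.878 1.255

Arc 1: start y=9.960, vy=21.460 → t=4.803, apex=33.457, x_land=34.820, impact vy=-25.608
  bounce: vy ← 0.65·25.608 = 16.645
Arc 2: start y=0.000, vy=16.645 → t=3.397, apex=14.135, x_land=59.448, impact vy=-16.645
  bounce: vy ← 0.65·16.645 = 10.819
Arc 3: start y=0.000, vy=10.819 → t=2.208, apex=5.972, x_land=75.456, impact vy=-10.819
  bounce: vy ← 0.65·10.819 = 7.032
Arc 4: start y=0.000, vy=7.032 → t=1.435, apex=2.523, x_land=85.861, impact vy=-7.032
  bounce: vy ← 0.65·7.032 = 4.571
Arc 5: start y=0.000, vy=4.571 → t=0.933, apex=1.066, x_land=92.625, impact vy=-4.571
  bounce: vy ← 0.65·4.571 = 2.971
Arc 6: start y=0.000, vy=2.971 → t=0.606, apex=0.450, x_land=97.021, impact vy=-2.971
  bounce: vy ← 0.65·2.971 = 1.931
Arc 7: start y=0.000, vy=1.931 → t=0.394, apex=0.190, x_land=99.878, impact vy=-1.931
  bounce: vy ← 0.65·1.931 = 1.255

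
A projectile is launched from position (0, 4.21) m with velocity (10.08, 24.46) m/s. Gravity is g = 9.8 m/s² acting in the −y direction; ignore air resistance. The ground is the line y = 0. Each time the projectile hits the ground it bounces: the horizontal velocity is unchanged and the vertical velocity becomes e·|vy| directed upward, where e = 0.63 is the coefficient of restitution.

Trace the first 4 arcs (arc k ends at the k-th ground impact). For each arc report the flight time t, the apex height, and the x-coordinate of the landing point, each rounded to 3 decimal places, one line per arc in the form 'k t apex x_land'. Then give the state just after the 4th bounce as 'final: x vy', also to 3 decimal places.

Arc 1: start y=4.210, vy=24.460 → t=5.158, apex=34.735, x_land=51.997, impact vy=-26.092
  bounce: vy ← 0.63·26.092 = 16.438
Arc 2: start y=0.000, vy=16.438 → t=3.355, apex=13.786, x_land=85.812, impact vy=-16.438
  bounce: vy ← 0.63·16.438 = 10.356
Arc 3: start y=0.000, vy=10.356 → t=2.113, apex=5.472, x_land=107.116, impact vy=-10.356
  bounce: vy ← 0.63·10.356 = 6.524
Arc 4: start y=0.000, vy=6.524 → t=1.331, apex=2.172, x_land=120.537, impact vy=-6.524
  bounce: vy ← 0.63·6.524 = 4.110

1 5.158 34.735 51.997
2 3.355 13.786 85.812
3 2.113 5.472 107.116
4 1.331 2.172 120.537
final: 120.537 4.110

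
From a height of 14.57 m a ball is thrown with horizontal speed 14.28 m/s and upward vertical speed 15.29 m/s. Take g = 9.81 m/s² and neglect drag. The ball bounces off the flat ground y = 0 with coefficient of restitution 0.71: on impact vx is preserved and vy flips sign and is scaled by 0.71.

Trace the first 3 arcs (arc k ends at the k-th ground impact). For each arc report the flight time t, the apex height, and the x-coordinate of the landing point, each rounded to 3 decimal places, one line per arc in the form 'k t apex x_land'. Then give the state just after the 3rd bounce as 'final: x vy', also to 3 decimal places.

1 3.882 26.486 55.440
2 3.300 13.351 102.559
3 2.343 6.730 136.014
final: 136.014 8.159

Arc 1: start y=14.570, vy=15.290 → t=3.882, apex=26.486, x_land=55.440, impact vy=-22.796
  bounce: vy ← 0.71·22.796 = 16.185
Arc 2: start y=0.000, vy=16.185 → t=3.300, apex=13.351, x_land=102.559, impact vy=-16.185
  bounce: vy ← 0.71·16.185 = 11.491
Arc 3: start y=0.000, vy=11.491 → t=2.343, apex=6.730, x_land=136.014, impact vy=-11.491
  bounce: vy ← 0.71·11.491 = 8.159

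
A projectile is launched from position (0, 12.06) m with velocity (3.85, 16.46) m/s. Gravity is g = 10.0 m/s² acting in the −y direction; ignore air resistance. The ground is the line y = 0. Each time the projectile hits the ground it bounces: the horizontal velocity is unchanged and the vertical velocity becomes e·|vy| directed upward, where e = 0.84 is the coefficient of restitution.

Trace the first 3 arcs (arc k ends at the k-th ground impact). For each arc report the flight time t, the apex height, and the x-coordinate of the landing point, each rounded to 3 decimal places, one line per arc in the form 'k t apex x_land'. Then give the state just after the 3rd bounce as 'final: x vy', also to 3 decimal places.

1 3.909 25.607 15.050
2 3.802 18.068 29.687
3 3.194 12.749 41.982
final: 41.982 13.413

Arc 1: start y=12.060, vy=16.460 → t=3.909, apex=25.607, x_land=15.050, impact vy=-22.630
  bounce: vy ← 0.84·22.630 = 19.009
Arc 2: start y=0.000, vy=19.009 → t=3.802, apex=18.068, x_land=29.687, impact vy=-19.009
  bounce: vy ← 0.84·19.009 = 15.968
Arc 3: start y=0.000, vy=15.968 → t=3.194, apex=12.749, x_land=41.982, impact vy=-15.968
  bounce: vy ← 0.84·15.968 = 13.413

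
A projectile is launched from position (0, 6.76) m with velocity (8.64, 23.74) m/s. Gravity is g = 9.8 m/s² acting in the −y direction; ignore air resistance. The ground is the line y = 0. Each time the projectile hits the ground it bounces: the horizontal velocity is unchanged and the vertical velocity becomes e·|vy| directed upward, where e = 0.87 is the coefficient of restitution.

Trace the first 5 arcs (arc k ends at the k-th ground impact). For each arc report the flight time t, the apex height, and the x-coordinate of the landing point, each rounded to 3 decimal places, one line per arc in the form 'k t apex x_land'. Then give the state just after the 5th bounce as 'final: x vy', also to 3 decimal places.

Arc 1: start y=6.760, vy=23.740 → t=5.115, apex=35.514, x_land=44.190, impact vy=-26.383
  bounce: vy ← 0.87·26.383 = 22.954
Arc 2: start y=0.000, vy=22.954 → t=4.684, apex=26.881, x_land=84.664, impact vy=-22.954
  bounce: vy ← 0.87·22.954 = 19.970
Arc 3: start y=0.000, vy=19.970 → t=4.075, apex=20.346, x_land=119.875, impact vy=-19.970
  bounce: vy ← 0.87·19.970 = 17.374
Arc 4: start y=0.000, vy=17.374 → t=3.546, apex=15.400, x_land=150.509, impact vy=-17.374
  bounce: vy ← 0.87·17.374 = 15.115
Arc 5: start y=0.000, vy=15.115 → t=3.085, apex=11.656, x_land=177.161, impact vy=-15.115
  bounce: vy ← 0.87·15.115 = 13.150

1 5.115 35.514 44.190
2 4.684 26.881 84.664
3 4.075 20.346 119.875
4 3.546 15.400 150.509
5 3.085 11.656 177.161
final: 177.161 13.150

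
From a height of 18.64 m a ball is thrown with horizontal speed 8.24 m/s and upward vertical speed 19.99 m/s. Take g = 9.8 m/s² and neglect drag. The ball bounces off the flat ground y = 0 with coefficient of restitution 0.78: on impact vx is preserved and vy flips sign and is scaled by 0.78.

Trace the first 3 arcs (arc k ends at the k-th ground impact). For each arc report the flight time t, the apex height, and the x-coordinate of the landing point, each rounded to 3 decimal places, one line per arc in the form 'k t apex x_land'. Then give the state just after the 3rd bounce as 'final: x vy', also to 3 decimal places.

1 4.862 39.028 40.063
2 4.403 23.744 76.341
3 3.434 14.446 104.637
final: 104.637 13.125

Arc 1: start y=18.640, vy=19.990 → t=4.862, apex=39.028, x_land=40.063, impact vy=-27.658
  bounce: vy ← 0.78·27.658 = 21.573
Arc 2: start y=0.000, vy=21.573 → t=4.403, apex=23.744, x_land=76.341, impact vy=-21.573
  bounce: vy ← 0.78·21.573 = 16.827
Arc 3: start y=0.000, vy=16.827 → t=3.434, apex=14.446, x_land=104.637, impact vy=-16.827
  bounce: vy ← 0.78·16.827 = 13.125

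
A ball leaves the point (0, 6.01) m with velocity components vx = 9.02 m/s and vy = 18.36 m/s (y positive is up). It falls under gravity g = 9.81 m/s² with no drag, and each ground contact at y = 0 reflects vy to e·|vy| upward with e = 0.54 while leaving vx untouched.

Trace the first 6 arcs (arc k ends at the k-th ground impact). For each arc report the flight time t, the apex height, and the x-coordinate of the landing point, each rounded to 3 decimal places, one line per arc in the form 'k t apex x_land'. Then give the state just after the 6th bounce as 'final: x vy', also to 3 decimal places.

1 4.046 23.191 36.495
2 2.348 6.762 57.677
3 1.268 1.972 69.115
4 0.685 0.575 75.292
5 0.370 0.168 78.627
6 0.200 0.049 80.428
final: 80.428 0.529

Arc 1: start y=6.010, vy=18.360 → t=4.046, apex=23.191, x_land=36.495, impact vy=-21.331
  bounce: vy ← 0.54·21.331 = 11.519
Arc 2: start y=0.000, vy=11.519 → t=2.348, apex=6.762, x_land=57.677, impact vy=-11.519
  bounce: vy ← 0.54·11.519 = 6.220
Arc 3: start y=0.000, vy=6.220 → t=1.268, apex=1.972, x_land=69.115, impact vy=-6.220
  bounce: vy ← 0.54·6.220 = 3.359
Arc 4: start y=0.000, vy=3.359 → t=0.685, apex=0.575, x_land=75.292, impact vy=-3.359
  bounce: vy ← 0.54·3.359 = 1.814
Arc 5: start y=0.000, vy=1.814 → t=0.370, apex=0.168, x_land=78.627, impact vy=-1.814
  bounce: vy ← 0.54·1.814 = 0.979
Arc 6: start y=0.000, vy=0.979 → t=0.200, apex=0.049, x_land=80.428, impact vy=-0.979
  bounce: vy ← 0.54·0.979 = 0.529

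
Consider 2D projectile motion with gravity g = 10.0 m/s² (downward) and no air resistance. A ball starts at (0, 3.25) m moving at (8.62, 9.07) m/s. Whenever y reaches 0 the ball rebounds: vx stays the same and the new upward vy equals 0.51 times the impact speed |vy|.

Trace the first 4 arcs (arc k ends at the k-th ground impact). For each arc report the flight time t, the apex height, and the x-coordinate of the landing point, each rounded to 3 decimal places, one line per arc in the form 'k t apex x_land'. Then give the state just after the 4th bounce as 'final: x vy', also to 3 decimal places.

1 2.121 7.363 18.279
2 1.238 1.915 28.949
3 0.631 0.498 34.390
4 0.322 0.130 37.166
final: 37.166 0.821

Arc 1: start y=3.250, vy=9.070 → t=2.121, apex=7.363, x_land=18.279, impact vy=-12.135
  bounce: vy ← 0.51·12.135 = 6.189
Arc 2: start y=0.000, vy=6.189 → t=1.238, apex=1.915, x_land=28.949, impact vy=-6.189
  bounce: vy ← 0.51·6.189 = 3.156
Arc 3: start y=0.000, vy=3.156 → t=0.631, apex=0.498, x_land=34.390, impact vy=-3.156
  bounce: vy ← 0.51·3.156 = 1.610
Arc 4: start y=0.000, vy=1.610 → t=0.322, apex=0.130, x_land=37.166, impact vy=-1.610
  bounce: vy ← 0.51·1.610 = 0.821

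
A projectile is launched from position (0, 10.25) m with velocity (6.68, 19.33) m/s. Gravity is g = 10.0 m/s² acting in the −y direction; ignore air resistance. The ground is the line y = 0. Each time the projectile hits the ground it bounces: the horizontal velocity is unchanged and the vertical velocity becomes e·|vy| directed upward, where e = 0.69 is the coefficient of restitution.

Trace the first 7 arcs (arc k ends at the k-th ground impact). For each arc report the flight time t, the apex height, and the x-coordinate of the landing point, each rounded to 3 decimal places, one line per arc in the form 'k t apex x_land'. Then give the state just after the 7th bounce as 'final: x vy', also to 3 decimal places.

Arc 1: start y=10.250, vy=19.330 → t=4.339, apex=28.932, x_land=28.981, impact vy=-24.055
  bounce: vy ← 0.69·24.055 = 16.598
Arc 2: start y=0.000, vy=16.598 → t=3.320, apex=13.775, x_land=51.156, impact vy=-16.598
  bounce: vy ← 0.69·16.598 = 11.453
Arc 3: start y=0.000, vy=11.453 → t=2.291, apex=6.558, x_land=66.457, impact vy=-11.453
  bounce: vy ← 0.69·11.453 = 7.902
Arc 4: start y=0.000, vy=7.902 → t=1.580, apex=3.122, x_land=77.014, impact vy=-7.902
  bounce: vy ← 0.69·7.902 = 5.453
Arc 5: start y=0.000, vy=5.453 → t=1.091, apex=1.487, x_land=84.299, impact vy=-5.453
  bounce: vy ← 0.69·5.453 = 3.762
Arc 6: start y=0.000, vy=3.762 → t=0.752, apex=0.708, x_land=89.326, impact vy=-3.762
  bounce: vy ← 0.69·3.762 = 2.596
Arc 7: start y=0.000, vy=2.596 → t=0.519, apex=0.337, x_land=92.794, impact vy=-2.596
  bounce: vy ← 0.69·2.596 = 1.791

1 4.339 28.932 28.981
2 3.320 13.775 51.156
3 2.291 6.558 66.457
4 1.580 3.122 77.014
5 1.091 1.487 84.299
6 0.752 0.708 89.326
7 0.519 0.337 92.794
final: 92.794 1.791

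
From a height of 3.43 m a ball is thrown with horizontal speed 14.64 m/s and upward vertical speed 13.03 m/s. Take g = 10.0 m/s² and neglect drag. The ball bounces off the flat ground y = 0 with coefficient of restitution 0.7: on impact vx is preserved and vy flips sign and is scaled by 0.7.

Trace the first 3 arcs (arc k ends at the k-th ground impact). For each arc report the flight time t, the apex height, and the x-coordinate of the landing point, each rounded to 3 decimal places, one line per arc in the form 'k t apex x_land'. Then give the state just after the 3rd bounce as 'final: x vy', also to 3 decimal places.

1 2.847 11.919 41.679
2 2.162 5.840 73.324
3 1.513 2.862 95.476
final: 95.476 5.296

Arc 1: start y=3.430, vy=13.030 → t=2.847, apex=11.919, x_land=41.679, impact vy=-15.440
  bounce: vy ← 0.7·15.440 = 10.808
Arc 2: start y=0.000, vy=10.808 → t=2.162, apex=5.840, x_land=73.324, impact vy=-10.808
  bounce: vy ← 0.7·10.808 = 7.565
Arc 3: start y=0.000, vy=7.565 → t=1.513, apex=2.862, x_land=95.476, impact vy=-7.565
  bounce: vy ← 0.7·7.565 = 5.296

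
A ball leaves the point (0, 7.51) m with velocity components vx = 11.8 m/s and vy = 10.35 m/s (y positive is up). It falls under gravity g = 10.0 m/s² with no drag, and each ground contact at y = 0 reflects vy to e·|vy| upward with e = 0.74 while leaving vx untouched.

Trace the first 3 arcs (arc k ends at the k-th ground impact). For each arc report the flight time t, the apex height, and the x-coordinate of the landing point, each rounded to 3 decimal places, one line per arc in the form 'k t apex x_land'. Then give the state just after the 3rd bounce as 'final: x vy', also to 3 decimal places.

1 2.639 12.866 31.142
2 2.374 7.045 59.156
3 1.757 3.858 79.887
final: 79.887 6.500

Arc 1: start y=7.510, vy=10.350 → t=2.639, apex=12.866, x_land=31.142, impact vy=-16.041
  bounce: vy ← 0.74·16.041 = 11.871
Arc 2: start y=0.000, vy=11.871 → t=2.374, apex=7.045, x_land=59.156, impact vy=-11.871
  bounce: vy ← 0.74·11.871 = 8.784
Arc 3: start y=0.000, vy=8.784 → t=1.757, apex=3.858, x_land=79.887, impact vy=-8.784
  bounce: vy ← 0.74·8.784 = 6.500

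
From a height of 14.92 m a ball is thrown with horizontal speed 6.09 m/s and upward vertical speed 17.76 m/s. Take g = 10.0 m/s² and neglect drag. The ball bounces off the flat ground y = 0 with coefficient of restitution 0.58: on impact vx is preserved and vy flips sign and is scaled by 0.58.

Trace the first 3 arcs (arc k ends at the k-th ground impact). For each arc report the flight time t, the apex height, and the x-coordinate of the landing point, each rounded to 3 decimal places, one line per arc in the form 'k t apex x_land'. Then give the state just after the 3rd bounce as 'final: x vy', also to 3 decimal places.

1 4.254 30.691 25.904
2 2.874 10.324 43.406
3 1.667 3.473 53.558
final: 53.558 4.834

Arc 1: start y=14.920, vy=17.760 → t=4.254, apex=30.691, x_land=25.904, impact vy=-24.775
  bounce: vy ← 0.58·24.775 = 14.370
Arc 2: start y=0.000, vy=14.370 → t=2.874, apex=10.324, x_land=43.406, impact vy=-14.370
  bounce: vy ← 0.58·14.370 = 8.334
Arc 3: start y=0.000, vy=8.334 → t=1.667, apex=3.473, x_land=53.558, impact vy=-8.334
  bounce: vy ← 0.58·8.334 = 4.834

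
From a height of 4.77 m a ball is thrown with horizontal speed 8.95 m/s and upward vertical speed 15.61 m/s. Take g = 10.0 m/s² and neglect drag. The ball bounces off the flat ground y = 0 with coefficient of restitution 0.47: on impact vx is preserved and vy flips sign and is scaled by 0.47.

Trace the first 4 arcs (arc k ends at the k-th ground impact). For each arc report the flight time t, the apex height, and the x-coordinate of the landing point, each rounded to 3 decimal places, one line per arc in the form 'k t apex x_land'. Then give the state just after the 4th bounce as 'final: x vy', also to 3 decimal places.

Arc 1: start y=4.770, vy=15.610 → t=3.402, apex=16.954, x_land=30.451, impact vy=-18.414
  bounce: vy ← 0.47·18.414 = 8.655
Arc 2: start y=0.000, vy=8.655 → t=1.731, apex=3.745, x_land=45.943, impact vy=-8.655
  bounce: vy ← 0.47·8.655 = 4.068
Arc 3: start y=0.000, vy=4.068 → t=0.814, apex=0.827, x_land=53.224, impact vy=-4.068
  bounce: vy ← 0.47·4.068 = 1.912
Arc 4: start y=0.000, vy=1.912 → t=0.382, apex=0.183, x_land=56.646, impact vy=-1.912
  bounce: vy ← 0.47·1.912 = 0.899

1 3.402 16.954 30.451
2 1.731 3.745 45.943
3 0.814 0.827 53.224
4 0.382 0.183 56.646
final: 56.646 0.899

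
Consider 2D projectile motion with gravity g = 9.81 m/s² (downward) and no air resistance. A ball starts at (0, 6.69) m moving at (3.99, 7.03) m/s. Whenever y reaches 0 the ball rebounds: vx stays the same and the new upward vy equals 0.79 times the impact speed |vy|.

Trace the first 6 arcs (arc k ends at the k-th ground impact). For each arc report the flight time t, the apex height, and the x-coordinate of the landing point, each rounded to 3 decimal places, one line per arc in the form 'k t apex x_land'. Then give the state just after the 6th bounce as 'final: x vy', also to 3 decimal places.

1 2.087 9.209 8.326
2 2.165 5.747 16.964
3 1.710 3.587 23.788
4 1.351 2.239 29.179
5 1.067 1.397 33.438
6 0.843 0.872 36.803
final: 36.803 3.268

Arc 1: start y=6.690, vy=7.030 → t=2.087, apex=9.209, x_land=8.326, impact vy=-13.442
  bounce: vy ← 0.79·13.442 = 10.619
Arc 2: start y=0.000, vy=10.619 → t=2.165, apex=5.747, x_land=16.964, impact vy=-10.619
  bounce: vy ← 0.79·10.619 = 8.389
Arc 3: start y=0.000, vy=8.389 → t=1.710, apex=3.587, x_land=23.788, impact vy=-8.389
  bounce: vy ← 0.79·8.389 = 6.627
Arc 4: start y=0.000, vy=6.627 → t=1.351, apex=2.239, x_land=29.179, impact vy=-6.627
  bounce: vy ← 0.79·6.627 = 5.236
Arc 5: start y=0.000, vy=5.236 → t=1.067, apex=1.397, x_land=33.438, impact vy=-5.236
  bounce: vy ← 0.79·5.236 = 4.136
Arc 6: start y=0.000, vy=4.136 → t=0.843, apex=0.872, x_land=36.803, impact vy=-4.136
  bounce: vy ← 0.79·4.136 = 3.268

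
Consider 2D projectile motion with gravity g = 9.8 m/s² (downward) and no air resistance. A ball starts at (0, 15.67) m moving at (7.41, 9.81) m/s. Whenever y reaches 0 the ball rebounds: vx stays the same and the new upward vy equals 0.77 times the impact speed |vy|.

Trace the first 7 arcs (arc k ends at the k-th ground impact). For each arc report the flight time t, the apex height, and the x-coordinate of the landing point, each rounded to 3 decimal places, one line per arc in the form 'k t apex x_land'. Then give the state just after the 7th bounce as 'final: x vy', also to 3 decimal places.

1 3.050 20.580 22.604
2 3.156 12.202 45.990
3 2.430 7.234 63.997
4 1.871 4.289 77.863
5 1.441 2.543 88.540
6 1.109 1.508 96.761
7 0.854 0.894 103.091
final: 103.091 3.223

Arc 1: start y=15.670, vy=9.810 → t=3.050, apex=20.580, x_land=22.604, impact vy=-20.084
  bounce: vy ← 0.77·20.084 = 15.465
Arc 2: start y=0.000, vy=15.465 → t=3.156, apex=12.202, x_land=45.990, impact vy=-15.465
  bounce: vy ← 0.77·15.465 = 11.908
Arc 3: start y=0.000, vy=11.908 → t=2.430, apex=7.234, x_land=63.997, impact vy=-11.908
  bounce: vy ← 0.77·11.908 = 9.169
Arc 4: start y=0.000, vy=9.169 → t=1.871, apex=4.289, x_land=77.863, impact vy=-9.169
  bounce: vy ← 0.77·9.169 = 7.060
Arc 5: start y=0.000, vy=7.060 → t=1.441, apex=2.543, x_land=88.540, impact vy=-7.060
  bounce: vy ← 0.77·7.060 = 5.436
Arc 6: start y=0.000, vy=5.436 → t=1.109, apex=1.508, x_land=96.761, impact vy=-5.436
  bounce: vy ← 0.77·5.436 = 4.186
Arc 7: start y=0.000, vy=4.186 → t=0.854, apex=0.894, x_land=103.091, impact vy=-4.186
  bounce: vy ← 0.77·4.186 = 3.223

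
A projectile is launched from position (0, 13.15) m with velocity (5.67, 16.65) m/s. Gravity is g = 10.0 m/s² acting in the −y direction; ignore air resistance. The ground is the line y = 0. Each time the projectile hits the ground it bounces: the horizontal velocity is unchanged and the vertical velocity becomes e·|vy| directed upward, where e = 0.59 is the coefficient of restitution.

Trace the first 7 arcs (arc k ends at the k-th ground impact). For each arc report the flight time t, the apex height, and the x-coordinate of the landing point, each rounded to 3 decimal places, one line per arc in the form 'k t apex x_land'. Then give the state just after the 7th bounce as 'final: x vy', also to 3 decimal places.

1 3.989 27.011 22.619
2 2.743 9.403 38.170
3 1.618 3.273 47.345
4 0.955 1.139 52.758
5 0.563 0.397 55.952
6 0.332 0.138 57.836
7 0.196 0.048 58.948
final: 58.948 0.578

Arc 1: start y=13.150, vy=16.650 → t=3.989, apex=27.011, x_land=22.619, impact vy=-23.243
  bounce: vy ← 0.59·23.243 = 13.713
Arc 2: start y=0.000, vy=13.713 → t=2.743, apex=9.403, x_land=38.170, impact vy=-13.713
  bounce: vy ← 0.59·13.713 = 8.091
Arc 3: start y=0.000, vy=8.091 → t=1.618, apex=3.273, x_land=47.345, impact vy=-8.091
  bounce: vy ← 0.59·8.091 = 4.774
Arc 4: start y=0.000, vy=4.774 → t=0.955, apex=1.139, x_land=52.758, impact vy=-4.774
  bounce: vy ← 0.59·4.774 = 2.816
Arc 5: start y=0.000, vy=2.816 → t=0.563, apex=0.397, x_land=55.952, impact vy=-2.816
  bounce: vy ← 0.59·2.816 = 1.662
Arc 6: start y=0.000, vy=1.662 → t=0.332, apex=0.138, x_land=57.836, impact vy=-1.662
  bounce: vy ← 0.59·1.662 = 0.980
Arc 7: start y=0.000, vy=0.980 → t=0.196, apex=0.048, x_land=58.948, impact vy=-0.980
  bounce: vy ← 0.59·0.980 = 0.578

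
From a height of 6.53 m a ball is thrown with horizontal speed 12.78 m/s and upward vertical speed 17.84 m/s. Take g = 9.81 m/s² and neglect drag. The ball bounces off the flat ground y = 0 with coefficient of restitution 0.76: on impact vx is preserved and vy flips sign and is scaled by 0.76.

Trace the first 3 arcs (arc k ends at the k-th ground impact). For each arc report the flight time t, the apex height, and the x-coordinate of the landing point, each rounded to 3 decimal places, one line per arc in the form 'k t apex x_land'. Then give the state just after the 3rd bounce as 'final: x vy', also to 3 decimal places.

1 3.972 22.751 50.765
2 3.274 13.141 92.602
3 2.488 7.590 124.398
final: 124.398 9.275

Arc 1: start y=6.530, vy=17.840 → t=3.972, apex=22.751, x_land=50.765, impact vy=-21.128
  bounce: vy ← 0.76·21.128 = 16.057
Arc 2: start y=0.000, vy=16.057 → t=3.274, apex=13.141, x_land=92.602, impact vy=-16.057
  bounce: vy ← 0.76·16.057 = 12.203
Arc 3: start y=0.000, vy=12.203 → t=2.488, apex=7.590, x_land=124.398, impact vy=-12.203
  bounce: vy ← 0.76·12.203 = 9.275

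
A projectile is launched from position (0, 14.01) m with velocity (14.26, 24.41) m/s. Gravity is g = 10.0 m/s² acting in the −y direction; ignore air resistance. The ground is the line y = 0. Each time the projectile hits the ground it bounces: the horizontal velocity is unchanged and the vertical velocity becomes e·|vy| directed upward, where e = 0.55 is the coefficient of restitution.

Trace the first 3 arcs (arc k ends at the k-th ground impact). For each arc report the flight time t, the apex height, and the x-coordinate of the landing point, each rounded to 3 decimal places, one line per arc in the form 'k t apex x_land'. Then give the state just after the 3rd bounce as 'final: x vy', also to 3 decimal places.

1 5.401 43.802 77.016
2 3.256 13.250 123.443
3 1.791 4.008 148.978
final: 148.978 4.924

Arc 1: start y=14.010, vy=24.410 → t=5.401, apex=43.802, x_land=77.016, impact vy=-29.598
  bounce: vy ← 0.55·29.598 = 16.279
Arc 2: start y=0.000, vy=16.279 → t=3.256, apex=13.250, x_land=123.443, impact vy=-16.279
  bounce: vy ← 0.55·16.279 = 8.953
Arc 3: start y=0.000, vy=8.953 → t=1.791, apex=4.008, x_land=148.978, impact vy=-8.953
  bounce: vy ← 0.55·8.953 = 4.924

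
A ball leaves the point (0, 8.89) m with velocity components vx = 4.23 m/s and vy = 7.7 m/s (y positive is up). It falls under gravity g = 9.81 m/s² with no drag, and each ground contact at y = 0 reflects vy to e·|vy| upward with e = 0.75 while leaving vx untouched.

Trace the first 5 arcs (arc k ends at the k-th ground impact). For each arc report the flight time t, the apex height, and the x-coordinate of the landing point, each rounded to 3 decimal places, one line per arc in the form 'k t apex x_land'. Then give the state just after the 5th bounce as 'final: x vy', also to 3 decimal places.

1 2.343 11.912 9.912
2 2.338 6.700 19.800
3 1.753 3.769 27.216
4 1.315 2.120 32.778
5 0.986 1.193 36.949
final: 36.949 3.628

Arc 1: start y=8.890, vy=7.700 → t=2.343, apex=11.912, x_land=9.912, impact vy=-15.288
  bounce: vy ← 0.75·15.288 = 11.466
Arc 2: start y=0.000, vy=11.466 → t=2.338, apex=6.700, x_land=19.800, impact vy=-11.466
  bounce: vy ← 0.75·11.466 = 8.599
Arc 3: start y=0.000, vy=8.599 → t=1.753, apex=3.769, x_land=27.216, impact vy=-8.599
  bounce: vy ← 0.75·8.599 = 6.449
Arc 4: start y=0.000, vy=6.449 → t=1.315, apex=2.120, x_land=32.778, impact vy=-6.449
  bounce: vy ← 0.75·6.449 = 4.837
Arc 5: start y=0.000, vy=4.837 → t=0.986, apex=1.193, x_land=36.949, impact vy=-4.837
  bounce: vy ← 0.75·4.837 = 3.628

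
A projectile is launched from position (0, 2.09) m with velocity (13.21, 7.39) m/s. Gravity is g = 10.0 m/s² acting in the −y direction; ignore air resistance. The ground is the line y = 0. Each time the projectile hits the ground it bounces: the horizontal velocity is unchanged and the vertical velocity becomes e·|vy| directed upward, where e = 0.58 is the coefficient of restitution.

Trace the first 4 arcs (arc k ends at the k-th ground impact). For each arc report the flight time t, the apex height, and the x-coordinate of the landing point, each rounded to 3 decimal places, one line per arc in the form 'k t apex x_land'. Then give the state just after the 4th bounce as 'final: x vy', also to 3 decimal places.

1 1.721 4.821 22.733
2 1.139 1.622 37.779
3 0.661 0.546 46.506
4 0.383 0.184 51.568
final: 51.568 1.111

Arc 1: start y=2.090, vy=7.390 → t=1.721, apex=4.821, x_land=22.733, impact vy=-9.819
  bounce: vy ← 0.58·9.819 = 5.695
Arc 2: start y=0.000, vy=5.695 → t=1.139, apex=1.622, x_land=37.779, impact vy=-5.695
  bounce: vy ← 0.58·5.695 = 3.303
Arc 3: start y=0.000, vy=3.303 → t=0.661, apex=0.546, x_land=46.506, impact vy=-3.303
  bounce: vy ← 0.58·3.303 = 1.916
Arc 4: start y=0.000, vy=1.916 → t=0.383, apex=0.184, x_land=51.568, impact vy=-1.916
  bounce: vy ← 0.58·1.916 = 1.111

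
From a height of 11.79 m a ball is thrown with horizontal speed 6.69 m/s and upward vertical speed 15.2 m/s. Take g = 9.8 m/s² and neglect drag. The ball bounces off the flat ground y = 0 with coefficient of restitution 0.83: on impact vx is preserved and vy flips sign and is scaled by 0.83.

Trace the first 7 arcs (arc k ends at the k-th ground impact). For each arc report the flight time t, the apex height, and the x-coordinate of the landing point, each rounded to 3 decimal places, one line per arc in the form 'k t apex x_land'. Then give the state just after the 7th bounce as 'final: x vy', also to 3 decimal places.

Arc 1: start y=11.790, vy=15.200 → t=3.745, apex=23.578, x_land=25.051, impact vy=-21.497
  bounce: vy ← 0.83·21.497 = 17.843
Arc 2: start y=0.000, vy=17.843 → t=3.641, apex=16.243, x_land=49.412, impact vy=-17.843
  bounce: vy ← 0.83·17.843 = 14.809
Arc 3: start y=0.000, vy=14.809 → t=3.022, apex=11.190, x_land=69.631, impact vy=-14.809
  bounce: vy ← 0.83·14.809 = 12.292
Arc 4: start y=0.000, vy=12.292 → t=2.509, apex=7.709, x_land=86.413, impact vy=-12.292
  bounce: vy ← 0.83·12.292 = 10.202
Arc 5: start y=0.000, vy=10.202 → t=2.082, apex=5.310, x_land=100.342, impact vy=-10.202
  bounce: vy ← 0.83·10.202 = 8.468
Arc 6: start y=0.000, vy=8.468 → t=1.728, apex=3.658, x_land=111.903, impact vy=-8.468
  bounce: vy ← 0.83·8.468 = 7.028
Arc 7: start y=0.000, vy=7.028 → t=1.434, apex=2.520, x_land=121.499, impact vy=-7.028
  bounce: vy ← 0.83·7.028 = 5.833

1 3.745 23.578 25.051
2 3.641 16.243 49.412
3 3.022 11.190 69.631
4 2.509 7.709 86.413
5 2.082 5.310 100.342
6 1.728 3.658 111.903
7 1.434 2.520 121.499
final: 121.499 5.833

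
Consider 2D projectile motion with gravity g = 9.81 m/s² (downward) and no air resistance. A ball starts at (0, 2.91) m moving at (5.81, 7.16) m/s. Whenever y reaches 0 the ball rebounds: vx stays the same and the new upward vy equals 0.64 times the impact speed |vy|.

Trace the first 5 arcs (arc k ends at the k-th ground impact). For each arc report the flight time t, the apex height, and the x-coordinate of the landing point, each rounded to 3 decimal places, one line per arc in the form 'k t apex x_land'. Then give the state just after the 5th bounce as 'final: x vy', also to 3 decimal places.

Arc 1: start y=2.910, vy=7.160 → t=1.791, apex=5.523, x_land=10.406, impact vy=-10.410
  bounce: vy ← 0.64·10.410 = 6.662
Arc 2: start y=0.000, vy=6.662 → t=1.358, apex=2.262, x_land=18.297, impact vy=-6.662
  bounce: vy ← 0.64·6.662 = 4.264
Arc 3: start y=0.000, vy=4.264 → t=0.869, apex=0.927, x_land=23.347, impact vy=-4.264
  bounce: vy ← 0.64·4.264 = 2.729
Arc 4: start y=0.000, vy=2.729 → t=0.556, apex=0.380, x_land=26.580, impact vy=-2.729
  bounce: vy ← 0.64·2.729 = 1.746
Arc 5: start y=0.000, vy=1.746 → t=0.356, apex=0.155, x_land=28.648, impact vy=-1.746
  bounce: vy ← 0.64·1.746 = 1.118

1 1.791 5.523 10.406
2 1.358 2.262 18.297
3 0.869 0.927 23.347
4 0.556 0.380 26.580
5 0.356 0.155 28.648
final: 28.648 1.118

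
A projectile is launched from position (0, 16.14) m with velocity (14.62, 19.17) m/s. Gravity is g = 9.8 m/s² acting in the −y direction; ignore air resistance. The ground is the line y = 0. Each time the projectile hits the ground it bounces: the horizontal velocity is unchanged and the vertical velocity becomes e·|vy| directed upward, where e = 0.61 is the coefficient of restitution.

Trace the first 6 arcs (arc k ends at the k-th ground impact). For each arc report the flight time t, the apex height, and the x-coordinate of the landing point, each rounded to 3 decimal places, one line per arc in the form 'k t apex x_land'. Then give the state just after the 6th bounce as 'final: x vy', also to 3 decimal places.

1 4.625 34.889 67.610
2 3.255 12.982 115.205
3 1.986 4.831 144.237
4 1.211 1.798 161.947
5 0.739 0.669 172.750
6 0.451 0.249 179.340
final: 179.340 1.347

Arc 1: start y=16.140, vy=19.170 → t=4.625, apex=34.889, x_land=67.610, impact vy=-26.150
  bounce: vy ← 0.61·26.150 = 15.952
Arc 2: start y=0.000, vy=15.952 → t=3.255, apex=12.982, x_land=115.205, impact vy=-15.952
  bounce: vy ← 0.61·15.952 = 9.730
Arc 3: start y=0.000, vy=9.730 → t=1.986, apex=4.831, x_land=144.237, impact vy=-9.730
  bounce: vy ← 0.61·9.730 = 5.936
Arc 4: start y=0.000, vy=5.936 → t=1.211, apex=1.798, x_land=161.947, impact vy=-5.936
  bounce: vy ← 0.61·5.936 = 3.621
Arc 5: start y=0.000, vy=3.621 → t=0.739, apex=0.669, x_land=172.750, impact vy=-3.621
  bounce: vy ← 0.61·3.621 = 2.209
Arc 6: start y=0.000, vy=2.209 → t=0.451, apex=0.249, x_land=179.340, impact vy=-2.209
  bounce: vy ← 0.61·2.209 = 1.347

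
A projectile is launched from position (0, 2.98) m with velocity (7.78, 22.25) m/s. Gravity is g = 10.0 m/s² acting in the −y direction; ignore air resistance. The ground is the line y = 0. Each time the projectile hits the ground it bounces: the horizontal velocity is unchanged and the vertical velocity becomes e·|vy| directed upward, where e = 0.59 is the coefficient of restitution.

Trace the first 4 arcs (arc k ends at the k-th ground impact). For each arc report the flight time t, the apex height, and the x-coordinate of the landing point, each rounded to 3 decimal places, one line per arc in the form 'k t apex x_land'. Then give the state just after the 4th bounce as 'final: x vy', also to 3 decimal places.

Arc 1: start y=2.980, vy=22.250 → t=4.580, apex=27.733, x_land=35.633, impact vy=-23.551
  bounce: vy ← 0.59·23.551 = 13.895
Arc 2: start y=0.000, vy=13.895 → t=2.779, apex=9.654, x_land=57.254, impact vy=-13.895
  bounce: vy ← 0.59·13.895 = 8.198
Arc 3: start y=0.000, vy=8.198 → t=1.640, apex=3.361, x_land=70.011, impact vy=-8.198
  bounce: vy ← 0.59·8.198 = 4.837
Arc 4: start y=0.000, vy=4.837 → t=0.967, apex=1.170, x_land=77.537, impact vy=-4.837
  bounce: vy ← 0.59·4.837 = 2.854

1 4.580 27.733 35.633
2 2.779 9.654 57.254
3 1.640 3.361 70.011
4 0.967 1.170 77.537
final: 77.537 2.854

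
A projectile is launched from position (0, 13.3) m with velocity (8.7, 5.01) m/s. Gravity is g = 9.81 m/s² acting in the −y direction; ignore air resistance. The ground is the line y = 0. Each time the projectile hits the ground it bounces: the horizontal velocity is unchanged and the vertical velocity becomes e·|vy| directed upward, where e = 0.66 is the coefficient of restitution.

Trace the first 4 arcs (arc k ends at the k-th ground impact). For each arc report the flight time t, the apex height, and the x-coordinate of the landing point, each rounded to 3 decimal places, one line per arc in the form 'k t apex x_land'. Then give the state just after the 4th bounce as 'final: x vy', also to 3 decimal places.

1 2.235 14.579 19.442
2 2.276 6.351 39.241
3 1.502 2.766 52.309
4 0.991 1.205 60.933
final: 60.933 3.209

Arc 1: start y=13.300, vy=5.010 → t=2.235, apex=14.579, x_land=19.442, impact vy=-16.913
  bounce: vy ← 0.66·16.913 = 11.163
Arc 2: start y=0.000, vy=11.163 → t=2.276, apex=6.351, x_land=39.241, impact vy=-11.163
  bounce: vy ← 0.66·11.163 = 7.367
Arc 3: start y=0.000, vy=7.367 → t=1.502, apex=2.766, x_land=52.309, impact vy=-7.367
  bounce: vy ← 0.66·7.367 = 4.862
Arc 4: start y=0.000, vy=4.862 → t=0.991, apex=1.205, x_land=60.933, impact vy=-4.862
  bounce: vy ← 0.66·4.862 = 3.209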